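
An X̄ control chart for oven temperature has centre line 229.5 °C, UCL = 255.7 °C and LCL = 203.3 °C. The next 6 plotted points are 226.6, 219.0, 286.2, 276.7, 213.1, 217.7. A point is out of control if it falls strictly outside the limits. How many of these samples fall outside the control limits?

2

Compare each point to [203.3, 255.7]: sample 3 = 286.2 > UCL; sample 4 = 276.7 > UCL.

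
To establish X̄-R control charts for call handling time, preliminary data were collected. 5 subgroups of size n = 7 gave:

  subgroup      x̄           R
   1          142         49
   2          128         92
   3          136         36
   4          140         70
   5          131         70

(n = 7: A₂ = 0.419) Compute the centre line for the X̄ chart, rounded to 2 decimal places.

X̄̄ = (142 + 128 + 136 + 140 + 131) / 5 = 677.0000 / 5 = 135.4000
CL = X̄̄ = 135.4000

135.40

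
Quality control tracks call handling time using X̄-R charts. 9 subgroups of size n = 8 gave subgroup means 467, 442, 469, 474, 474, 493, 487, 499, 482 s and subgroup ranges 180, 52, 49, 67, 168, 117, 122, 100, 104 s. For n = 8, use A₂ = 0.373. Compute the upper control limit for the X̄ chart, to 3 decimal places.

X̄̄ = (467 + 442 + 469 + 474 + 474 + 493 + 487 + 499 + 482) / 9 = 4287.0000 / 9 = 476.3333
R̄ = (180 + 52 + 49 + 67 + 168 + 117 + 122 + 100 + 104) / 9 = 959.0000 / 9 = 106.5556
UCL = X̄̄ + A₂·R̄ = 476.3333 + 0.373 × 106.5556 = 516.0786

516.079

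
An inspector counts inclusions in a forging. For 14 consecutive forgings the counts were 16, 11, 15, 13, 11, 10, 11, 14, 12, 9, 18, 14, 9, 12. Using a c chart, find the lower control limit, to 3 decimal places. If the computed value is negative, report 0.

1.893

c̄ = (16 + 11 + 15 + 13 + 11 + 10 + 11 + 14 + 12 + 9 + 18 + 14 + 9 + 12) / 14 = 175 / 14 = 12.5000
LCL = c̄ − 3√c̄ = 12.5000 − 3 × 3.5355 = 1.8934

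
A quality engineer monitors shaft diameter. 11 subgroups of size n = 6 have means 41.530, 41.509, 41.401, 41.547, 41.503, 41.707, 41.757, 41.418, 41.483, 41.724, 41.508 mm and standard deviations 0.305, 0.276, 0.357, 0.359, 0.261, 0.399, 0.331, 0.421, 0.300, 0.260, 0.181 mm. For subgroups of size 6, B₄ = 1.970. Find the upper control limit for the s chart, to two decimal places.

0.62

s̄ = (0.305 + 0.276 + 0.357 + 0.359 + 0.261 + 0.399 + 0.331 + 0.421 + 0.300 + 0.260 + 0.181) / 11 = 0.3136
UCL_s = B₄·s̄ = 1.970 × 0.3136 = 0.6179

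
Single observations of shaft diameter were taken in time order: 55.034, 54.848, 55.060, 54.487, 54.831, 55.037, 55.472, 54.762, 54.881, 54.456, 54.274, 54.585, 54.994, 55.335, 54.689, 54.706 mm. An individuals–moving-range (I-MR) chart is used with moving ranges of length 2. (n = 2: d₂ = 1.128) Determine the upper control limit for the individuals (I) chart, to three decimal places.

55.748

X̄ = (55.034 + 54.848 + 55.060 + 54.487 + 54.831 + 55.037 + 55.472 + 54.762 + 54.881 + 54.456 + 54.274 + 54.585 + 54.994 + 55.335 + 54.689 + 54.706) / 16 = 54.8407
Moving ranges: 0.186, 0.212, 0.573, 0.344, 0.206, 0.435, 0.710, 0.119, 0.425, 0.182, 0.311, 0.409, 0.341, 0.646, 0.017; M̄R̄ = 5.1160 / 15 = 0.3411
UCL = X̄ + 3·M̄R̄/d₂ = 54.8407 + 3 × 0.3411 / 1.128 = 55.7478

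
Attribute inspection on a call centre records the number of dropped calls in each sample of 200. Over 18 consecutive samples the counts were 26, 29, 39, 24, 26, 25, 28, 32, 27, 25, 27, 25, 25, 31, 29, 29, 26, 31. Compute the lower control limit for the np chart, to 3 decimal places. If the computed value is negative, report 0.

13.279

p̄ = Σdᵢ / (k·n) = 504 / (18 × 200) = 0.14000
LCL = np̄ − 3·√(np̄(1−p̄)) = 28.0000 − 3 × 4.9071 = 13.2786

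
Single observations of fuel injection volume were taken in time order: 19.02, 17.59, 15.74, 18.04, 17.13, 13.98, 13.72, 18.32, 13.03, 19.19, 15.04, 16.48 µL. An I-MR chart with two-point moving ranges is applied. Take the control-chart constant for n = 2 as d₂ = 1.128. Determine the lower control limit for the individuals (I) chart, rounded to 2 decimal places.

8.81

X̄ = (19.02 + 17.59 + 15.74 + 18.04 + 17.13 + 13.98 + 13.72 + 18.32 + 13.03 + 19.19 + 15.04 + 16.48) / 12 = 16.4400
Moving ranges: 1.43, 1.85, 2.30, 0.91, 3.15, 0.26, 4.60, 5.29, 6.16, 4.15, 1.44; M̄R̄ = 31.5400 / 11 = 2.8673
LCL = X̄ − 3·M̄R̄/d₂ = 16.4400 − 3 × 2.8673 / 1.128 = 8.8143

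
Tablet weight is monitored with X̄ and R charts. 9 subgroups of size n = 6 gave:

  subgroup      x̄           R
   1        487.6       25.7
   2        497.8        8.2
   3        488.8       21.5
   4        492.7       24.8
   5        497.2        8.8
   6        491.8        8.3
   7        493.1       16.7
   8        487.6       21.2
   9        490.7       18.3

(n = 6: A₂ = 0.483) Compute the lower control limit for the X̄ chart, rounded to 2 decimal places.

X̄̄ = (487.6 + 497.8 + 488.8 + 492.7 + 497.2 + 491.8 + 493.1 + 487.6 + 490.7) / 9 = 4427.3000 / 9 = 491.9222
R̄ = (25.7 + 8.2 + 21.5 + 24.8 + 8.8 + 8.3 + 16.7 + 21.2 + 18.3) / 9 = 153.5000 / 9 = 17.0556
LCL = X̄̄ − A₂·R̄ = 491.9222 − 0.483 × 17.0556 = 483.6844

483.68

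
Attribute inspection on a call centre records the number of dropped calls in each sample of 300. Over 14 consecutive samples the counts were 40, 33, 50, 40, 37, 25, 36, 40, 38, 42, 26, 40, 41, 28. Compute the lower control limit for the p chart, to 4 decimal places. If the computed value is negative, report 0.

p̄ = Σdᵢ / (k·n) = 516 / (14 × 300) = 0.12286
LCL = p̄ − 3·√(p̄(1−p̄)/n) = 0.12286 − 3 × 0.01895 = 0.06600

0.0660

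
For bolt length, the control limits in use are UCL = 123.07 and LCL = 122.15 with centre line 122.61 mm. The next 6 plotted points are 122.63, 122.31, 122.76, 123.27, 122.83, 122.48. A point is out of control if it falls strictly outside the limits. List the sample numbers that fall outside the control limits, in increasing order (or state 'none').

Compare each point to [122.15, 123.07]: sample 4 = 123.27 > UCL.

4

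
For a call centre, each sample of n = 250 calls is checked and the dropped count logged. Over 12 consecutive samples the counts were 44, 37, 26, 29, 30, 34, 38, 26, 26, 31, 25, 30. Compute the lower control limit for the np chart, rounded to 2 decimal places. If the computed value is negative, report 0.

p̄ = Σdᵢ / (k·n) = 376 / (12 × 250) = 0.12533
LCL = np̄ − 3·√(np̄(1−p̄)) = 31.3333 − 3 × 5.2351 = 15.6280

15.63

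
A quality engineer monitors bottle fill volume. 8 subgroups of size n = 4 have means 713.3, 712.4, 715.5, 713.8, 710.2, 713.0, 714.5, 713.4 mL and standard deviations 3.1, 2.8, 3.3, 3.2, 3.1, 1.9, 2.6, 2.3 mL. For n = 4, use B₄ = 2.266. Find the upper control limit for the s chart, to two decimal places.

s̄ = (3.1 + 2.8 + 3.3 + 3.2 + 3.1 + 1.9 + 2.6 + 2.3) / 8 = 2.7875
UCL_s = B₄·s̄ = 2.266 × 2.7875 = 6.3165

6.32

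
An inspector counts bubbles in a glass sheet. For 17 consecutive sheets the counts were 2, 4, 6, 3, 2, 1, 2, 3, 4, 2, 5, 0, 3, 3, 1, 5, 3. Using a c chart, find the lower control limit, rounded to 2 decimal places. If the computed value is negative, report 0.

c̄ = (2 + 4 + 6 + 3 + 2 + 1 + 2 + 3 + 4 + 2 + 5 + 0 + 3 + 3 + 1 + 5 + 3) / 17 = 49 / 17 = 2.8824
LCL = c̄ − 3√c̄ = 2.8824 − 3 × 1.6977 = -2.2109 → 0 (cannot be negative)

0.00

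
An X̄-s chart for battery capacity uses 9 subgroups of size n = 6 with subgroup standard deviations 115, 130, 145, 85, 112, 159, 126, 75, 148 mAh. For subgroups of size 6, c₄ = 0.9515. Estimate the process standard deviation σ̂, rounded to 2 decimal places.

s̄ = (115 + 130 + 145 + 85 + 112 + 159 + 126 + 75 + 148) / 9 = 121.6667
σ̂ = s̄ / c₄ = 121.6667 / 0.9515 = 127.8683

127.87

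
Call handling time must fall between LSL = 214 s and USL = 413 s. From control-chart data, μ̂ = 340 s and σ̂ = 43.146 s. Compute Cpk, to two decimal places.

Cpu = (USL − μ̂) / (3σ̂) = (413 − 340) / (3 × 43.146) = 0.5640; Cpl = (μ̂ − LSL) / (3σ̂) = (340 − 214) / (3 × 43.146) = 0.9734; Cpk = min(Cpu, Cpl) = 0.5640

0.56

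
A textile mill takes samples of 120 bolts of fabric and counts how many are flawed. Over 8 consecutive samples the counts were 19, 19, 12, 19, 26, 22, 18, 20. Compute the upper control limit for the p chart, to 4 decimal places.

0.2622

p̄ = Σdᵢ / (k·n) = 155 / (8 × 120) = 0.16146
UCL = p̄ + 3·√(p̄(1−p̄)/n) = 0.16146 + 3 × √(0.16146×0.83854/120) = 0.16146 + 3 × 0.03359 = 0.26223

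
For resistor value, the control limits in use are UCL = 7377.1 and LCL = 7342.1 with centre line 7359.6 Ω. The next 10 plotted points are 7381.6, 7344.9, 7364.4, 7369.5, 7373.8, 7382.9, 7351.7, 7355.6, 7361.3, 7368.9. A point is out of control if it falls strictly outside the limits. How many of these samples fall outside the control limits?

Compare each point to [7342.1, 7377.1]: sample 1 = 7381.6 > UCL; sample 6 = 7382.9 > UCL.

2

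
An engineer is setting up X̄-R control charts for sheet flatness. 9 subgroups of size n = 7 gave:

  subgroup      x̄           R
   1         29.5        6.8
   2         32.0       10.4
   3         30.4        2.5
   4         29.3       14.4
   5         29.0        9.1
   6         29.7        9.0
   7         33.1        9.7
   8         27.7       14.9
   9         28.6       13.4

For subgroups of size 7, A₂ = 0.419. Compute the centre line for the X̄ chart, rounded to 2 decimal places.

29.92

X̄̄ = (29.5 + 32.0 + 30.4 + 29.3 + 29.0 + 29.7 + 33.1 + 27.7 + 28.6) / 9 = 269.3000 / 9 = 29.9222
CL = X̄̄ = 29.9222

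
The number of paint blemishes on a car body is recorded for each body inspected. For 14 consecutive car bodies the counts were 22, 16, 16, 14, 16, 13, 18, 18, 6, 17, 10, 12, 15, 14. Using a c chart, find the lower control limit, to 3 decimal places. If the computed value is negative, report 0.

c̄ = (22 + 16 + 16 + 14 + 16 + 13 + 18 + 18 + 6 + 17 + 10 + 12 + 15 + 14) / 14 = 207 / 14 = 14.7857
LCL = c̄ − 3√c̄ = 14.7857 − 3 × 3.8452 = 3.2501

3.250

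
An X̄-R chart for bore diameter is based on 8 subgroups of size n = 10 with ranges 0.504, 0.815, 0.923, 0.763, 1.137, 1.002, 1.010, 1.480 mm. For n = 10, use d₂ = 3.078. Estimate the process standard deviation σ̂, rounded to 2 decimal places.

R̄ = (0.504 + 0.815 + 0.923 + 0.763 + 1.137 + 1.002 + 1.010 + 1.480) / 8 = 0.9543
σ̂ = R̄ / d₂ = 0.9543 / 3.078 = 0.3100

0.31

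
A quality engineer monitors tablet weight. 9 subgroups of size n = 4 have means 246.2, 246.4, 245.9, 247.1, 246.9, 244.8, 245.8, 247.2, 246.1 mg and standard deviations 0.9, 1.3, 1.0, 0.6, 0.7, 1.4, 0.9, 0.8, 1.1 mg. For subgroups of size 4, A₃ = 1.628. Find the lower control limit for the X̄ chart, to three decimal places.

X̄̄ = (246.2 + 246.4 + 245.9 + 247.1 + 246.9 + 244.8 + 245.8 + 247.2 + 246.1) / 9 = 246.2667
s̄ = (0.9 + 1.3 + 1.0 + 0.6 + 0.7 + 1.4 + 0.9 + 0.8 + 1.1) / 9 = 0.9667
LCL = X̄̄ − A₃·s̄ = 246.2667 − 1.628 × 0.9667 = 244.6929

244.693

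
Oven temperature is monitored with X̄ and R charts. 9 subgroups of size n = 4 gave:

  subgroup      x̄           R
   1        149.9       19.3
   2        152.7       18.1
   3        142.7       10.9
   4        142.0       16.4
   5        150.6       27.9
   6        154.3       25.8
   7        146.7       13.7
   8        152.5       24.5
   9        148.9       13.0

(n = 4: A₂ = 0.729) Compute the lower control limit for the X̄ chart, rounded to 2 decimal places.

135.18

X̄̄ = (149.9 + 152.7 + 142.7 + 142.0 + 150.6 + 154.3 + 146.7 + 152.5 + 148.9) / 9 = 1340.3000 / 9 = 148.9222
R̄ = (19.3 + 18.1 + 10.9 + 16.4 + 27.9 + 25.8 + 13.7 + 24.5 + 13.0) / 9 = 169.6000 / 9 = 18.8444
LCL = X̄̄ − A₂·R̄ = 148.9222 − 0.729 × 18.8444 = 135.1846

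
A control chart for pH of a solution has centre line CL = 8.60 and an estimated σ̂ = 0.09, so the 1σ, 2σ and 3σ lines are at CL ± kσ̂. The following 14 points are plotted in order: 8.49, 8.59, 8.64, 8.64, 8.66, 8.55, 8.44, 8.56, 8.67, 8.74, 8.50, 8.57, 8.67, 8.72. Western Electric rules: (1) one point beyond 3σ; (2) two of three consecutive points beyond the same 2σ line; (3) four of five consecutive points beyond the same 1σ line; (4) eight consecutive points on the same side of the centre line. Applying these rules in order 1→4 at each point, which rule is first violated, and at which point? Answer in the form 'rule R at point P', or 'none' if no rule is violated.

none

Zone of each point (C = within 1σ̂, B = 1σ̂–2σ̂, A = 2σ̂–3σ̂, * = beyond 3σ̂; sign = side of CL): 1:-B, 2:-C, 3:+C, 4:+C, 5:+C, 6:-C, 7:-B, 8:-C, 9:+C, 10:+B, 11:-B, 12:-C, 13:+C, 14:+B
No rule fires across all 14 points.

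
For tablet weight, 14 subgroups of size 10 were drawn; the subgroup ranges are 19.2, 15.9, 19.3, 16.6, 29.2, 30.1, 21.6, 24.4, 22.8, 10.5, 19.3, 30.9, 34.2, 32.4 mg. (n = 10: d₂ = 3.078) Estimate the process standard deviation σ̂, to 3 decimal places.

7.574

R̄ = (19.2 + 15.9 + 19.3 + 16.6 + 29.2 + 30.1 + 21.6 + 24.4 + 22.8 + 10.5 + 19.3 + 30.9 + 34.2 + 32.4) / 14 = 23.3143
σ̂ = R̄ / d₂ = 23.3143 / 3.078 = 7.5745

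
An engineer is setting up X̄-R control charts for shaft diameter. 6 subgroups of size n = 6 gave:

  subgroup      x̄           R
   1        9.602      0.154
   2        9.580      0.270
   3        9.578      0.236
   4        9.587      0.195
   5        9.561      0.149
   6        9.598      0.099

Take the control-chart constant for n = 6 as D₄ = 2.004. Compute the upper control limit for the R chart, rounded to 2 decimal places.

0.37

R̄ = (0.154 + 0.270 + 0.236 + 0.195 + 0.149 + 0.099) / 6 = 1.1030 / 6 = 0.1838
UCL_R = D₄·R̄ = 2.004 × 0.1838 = 0.3684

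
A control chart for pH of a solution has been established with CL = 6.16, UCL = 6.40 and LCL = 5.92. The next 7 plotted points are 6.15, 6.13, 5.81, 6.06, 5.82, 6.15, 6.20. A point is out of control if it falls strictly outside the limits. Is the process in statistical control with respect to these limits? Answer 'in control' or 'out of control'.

Compare each point to [5.92, 6.40]: sample 3 = 5.81 < LCL; sample 5 = 5.82 < LCL.

out of control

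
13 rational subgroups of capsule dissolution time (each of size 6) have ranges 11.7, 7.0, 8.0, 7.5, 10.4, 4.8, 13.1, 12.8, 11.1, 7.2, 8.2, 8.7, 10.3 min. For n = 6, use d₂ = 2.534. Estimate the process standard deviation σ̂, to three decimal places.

R̄ = (11.7 + 7.0 + 8.0 + 7.5 + 10.4 + 4.8 + 13.1 + 12.8 + 11.1 + 7.2 + 8.2 + 8.7 + 10.3) / 13 = 9.2923
σ̂ = R̄ / d₂ = 9.2923 / 2.534 = 3.6671

3.667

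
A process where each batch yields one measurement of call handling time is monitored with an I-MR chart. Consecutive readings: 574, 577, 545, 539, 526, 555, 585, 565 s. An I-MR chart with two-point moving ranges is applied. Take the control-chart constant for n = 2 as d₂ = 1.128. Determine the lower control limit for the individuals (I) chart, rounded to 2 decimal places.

X̄ = (574 + 577 + 545 + 539 + 526 + 555 + 585 + 565) / 8 = 558.2500
Moving ranges: 3, 32, 6, 13, 29, 30, 20; M̄R̄ = 133.0000 / 7 = 19.0000
LCL = X̄ − 3·M̄R̄/d₂ = 558.2500 − 3 × 19.0000 / 1.128 = 507.7181

507.72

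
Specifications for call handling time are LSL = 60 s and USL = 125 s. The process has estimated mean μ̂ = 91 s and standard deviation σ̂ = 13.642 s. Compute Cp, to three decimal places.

0.794

Cp = (USL − LSL) / (6σ̂) = (125 − 60) / (6 × 13.642) = 65.0000 / 81.8520 = 0.7941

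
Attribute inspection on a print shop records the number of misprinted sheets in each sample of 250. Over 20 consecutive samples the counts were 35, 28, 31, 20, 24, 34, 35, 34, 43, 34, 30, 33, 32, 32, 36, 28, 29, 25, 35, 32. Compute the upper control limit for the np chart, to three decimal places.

47.241

p̄ = Σdᵢ / (k·n) = 630 / (20 × 250) = 0.12600
UCL = np̄ + 3·√(np̄(1−p̄)) = 31.5000 + 3 × √(31.5000×0.87400) = 31.5000 + 3 × 5.2470 = 47.2410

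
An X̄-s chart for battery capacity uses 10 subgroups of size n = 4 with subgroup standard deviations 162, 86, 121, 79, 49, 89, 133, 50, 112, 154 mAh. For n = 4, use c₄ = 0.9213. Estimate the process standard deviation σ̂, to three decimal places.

112.341

s̄ = (162 + 86 + 121 + 79 + 49 + 89 + 133 + 50 + 112 + 154) / 10 = 103.5000
σ̂ = s̄ / c₄ = 103.5000 / 0.9213 = 112.3413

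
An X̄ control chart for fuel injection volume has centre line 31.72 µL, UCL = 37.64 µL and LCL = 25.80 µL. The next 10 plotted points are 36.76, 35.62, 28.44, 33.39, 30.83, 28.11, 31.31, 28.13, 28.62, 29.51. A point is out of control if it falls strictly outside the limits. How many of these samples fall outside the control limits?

All 10 points lie within [25.80, 37.64].

0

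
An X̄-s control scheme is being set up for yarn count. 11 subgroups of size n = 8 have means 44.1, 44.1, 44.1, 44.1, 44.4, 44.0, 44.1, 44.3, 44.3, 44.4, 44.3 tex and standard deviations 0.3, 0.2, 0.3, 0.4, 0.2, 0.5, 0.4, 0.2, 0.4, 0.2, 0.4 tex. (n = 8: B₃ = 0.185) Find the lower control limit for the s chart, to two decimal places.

0.06

s̄ = (0.3 + 0.2 + 0.3 + 0.4 + 0.2 + 0.5 + 0.4 + 0.2 + 0.4 + 0.2 + 0.4) / 11 = 0.3182
LCL_s = B₃·s̄ = 0.185 × 0.3182 = 0.0589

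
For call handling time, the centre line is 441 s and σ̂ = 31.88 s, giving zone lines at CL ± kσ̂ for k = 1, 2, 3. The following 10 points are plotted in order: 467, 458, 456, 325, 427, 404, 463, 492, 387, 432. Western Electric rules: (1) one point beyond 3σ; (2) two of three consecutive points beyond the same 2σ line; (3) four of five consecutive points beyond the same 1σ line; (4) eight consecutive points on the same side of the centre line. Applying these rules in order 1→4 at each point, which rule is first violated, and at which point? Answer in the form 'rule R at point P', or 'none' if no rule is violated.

rule 1 at point 4

Zone of each point (C = within 1σ̂, B = 1σ̂–2σ̂, A = 2σ̂–3σ̂, * = beyond 3σ̂; sign = side of CL): 1:+C, 2:+C, 3:+C, 4:-*, 5:-C, 6:-B, 7:+C, 8:+B, 9:-B, 10:-C
Rule 1 (one point beyond the 3σ limits) is satisfied at point 4.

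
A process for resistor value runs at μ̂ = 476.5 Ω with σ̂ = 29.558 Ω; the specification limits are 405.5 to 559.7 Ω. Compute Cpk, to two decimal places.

Cpu = (USL − μ̂) / (3σ̂) = (559.7 − 476.5) / (3 × 29.558) = 0.9383; Cpl = (μ̂ − LSL) / (3σ̂) = (476.5 − 405.5) / (3 × 29.558) = 0.8007; Cpk = min(Cpu, Cpl) = 0.8007

0.80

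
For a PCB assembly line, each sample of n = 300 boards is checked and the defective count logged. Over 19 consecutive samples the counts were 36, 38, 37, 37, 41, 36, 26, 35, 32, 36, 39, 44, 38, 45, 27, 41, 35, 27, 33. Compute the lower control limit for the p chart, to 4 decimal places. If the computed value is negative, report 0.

0.0636

p̄ = Σdᵢ / (k·n) = 683 / (19 × 300) = 0.11982
LCL = p̄ − 3·√(p̄(1−p̄)/n) = 0.11982 − 3 × 0.01875 = 0.06358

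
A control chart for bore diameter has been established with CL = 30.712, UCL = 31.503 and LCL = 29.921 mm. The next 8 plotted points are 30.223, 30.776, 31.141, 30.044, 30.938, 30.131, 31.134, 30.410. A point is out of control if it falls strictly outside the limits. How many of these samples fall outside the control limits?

0

All 8 points lie within [29.921, 31.503].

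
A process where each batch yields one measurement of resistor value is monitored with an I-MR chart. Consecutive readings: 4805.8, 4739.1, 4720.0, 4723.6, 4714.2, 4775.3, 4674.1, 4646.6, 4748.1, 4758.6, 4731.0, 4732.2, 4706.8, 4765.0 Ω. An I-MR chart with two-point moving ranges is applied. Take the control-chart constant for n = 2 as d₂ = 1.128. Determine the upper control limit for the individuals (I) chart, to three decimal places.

X̄ = (4805.8 + 4739.1 + 4720.0 + 4723.6 + 4714.2 + 4775.3 + 4674.1 + 4646.6 + 4748.1 + 4758.6 + 4731.0 + 4732.2 + 4706.8 + 4765.0) / 14 = 4731.4571
Moving ranges: 66.7, 19.1, 3.6, 9.4, 61.1, 101.2, 27.5, 101.5, 10.5, 27.6, 1.2, 25.4, 58.2; M̄R̄ = 513.0000 / 13 = 39.4615
UCL = X̄ + 3·M̄R̄/d₂ = 4731.4571 + 3 × 39.4615 / 1.128 = 4836.4080

4836.408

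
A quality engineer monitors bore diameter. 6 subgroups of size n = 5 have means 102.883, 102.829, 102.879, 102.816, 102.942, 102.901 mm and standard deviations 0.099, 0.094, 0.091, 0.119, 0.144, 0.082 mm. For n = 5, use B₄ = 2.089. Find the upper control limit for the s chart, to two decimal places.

0.22

s̄ = (0.099 + 0.094 + 0.091 + 0.119 + 0.144 + 0.082) / 6 = 0.1048
UCL_s = B₄·s̄ = 2.089 × 0.1048 = 0.2190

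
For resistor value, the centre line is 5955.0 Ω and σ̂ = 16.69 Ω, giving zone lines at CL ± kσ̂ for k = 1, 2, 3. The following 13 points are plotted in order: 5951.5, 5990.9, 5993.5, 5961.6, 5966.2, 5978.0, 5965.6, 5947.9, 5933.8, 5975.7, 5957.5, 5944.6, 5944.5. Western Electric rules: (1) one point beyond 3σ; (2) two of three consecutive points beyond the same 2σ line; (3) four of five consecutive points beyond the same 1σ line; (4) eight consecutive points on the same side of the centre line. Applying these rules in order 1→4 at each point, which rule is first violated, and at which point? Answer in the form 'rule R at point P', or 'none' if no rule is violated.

Zone of each point (C = within 1σ̂, B = 1σ̂–2σ̂, A = 2σ̂–3σ̂, * = beyond 3σ̂; sign = side of CL): 1:-C, 2:+A, 3:+A, 4:+C, 5:+C, 6:+B, 7:+C, 8:-C, 9:-B, 10:+B, 11:+C, 12:-C, 13:-C
Rule 2 (two of three consecutive points beyond the same 2σ limit) is satisfied at point 3.

rule 2 at point 3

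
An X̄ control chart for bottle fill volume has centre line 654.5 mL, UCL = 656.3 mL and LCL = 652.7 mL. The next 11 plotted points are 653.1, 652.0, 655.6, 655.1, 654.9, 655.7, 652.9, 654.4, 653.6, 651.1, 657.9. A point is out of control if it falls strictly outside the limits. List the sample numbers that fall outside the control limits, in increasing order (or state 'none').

Compare each point to [652.7, 656.3]: sample 2 = 652.0 < LCL; sample 10 = 651.1 < LCL; sample 11 = 657.9 > UCL.

2, 10, 11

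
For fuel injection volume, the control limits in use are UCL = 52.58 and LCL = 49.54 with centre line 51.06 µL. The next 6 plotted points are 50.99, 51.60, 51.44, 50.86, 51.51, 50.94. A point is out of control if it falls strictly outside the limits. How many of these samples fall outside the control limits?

All 6 points lie within [49.54, 52.58].

0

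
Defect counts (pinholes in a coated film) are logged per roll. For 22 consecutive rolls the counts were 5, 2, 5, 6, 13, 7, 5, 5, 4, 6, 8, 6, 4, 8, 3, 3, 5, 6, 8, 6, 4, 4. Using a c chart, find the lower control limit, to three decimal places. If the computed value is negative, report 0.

0.000

c̄ = (5 + 2 + 5 + 6 + 13 + 7 + 5 + 5 + 4 + 6 + 8 + 6 + 4 + 8 + 3 + 3 + 5 + 6 + 8 + 6 + 4 + 4) / 22 = 123 / 22 = 5.5909
LCL = c̄ − 3√c̄ = 5.5909 − 3 × 2.3645 = -1.5026 → 0 (cannot be negative)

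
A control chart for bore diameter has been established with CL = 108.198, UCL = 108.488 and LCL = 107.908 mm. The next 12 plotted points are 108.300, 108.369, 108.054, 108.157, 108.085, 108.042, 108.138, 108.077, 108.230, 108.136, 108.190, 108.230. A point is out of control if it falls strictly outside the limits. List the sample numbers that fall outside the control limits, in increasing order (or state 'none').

none

All 12 points lie within [107.908, 108.488].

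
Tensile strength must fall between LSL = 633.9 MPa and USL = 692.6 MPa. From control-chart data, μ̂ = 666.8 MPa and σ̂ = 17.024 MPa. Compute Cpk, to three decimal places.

0.505

Cpu = (USL − μ̂) / (3σ̂) = (692.6 − 666.8) / (3 × 17.024) = 0.5052; Cpl = (μ̂ − LSL) / (3σ̂) = (666.8 − 633.9) / (3 × 17.024) = 0.6442; Cpk = min(Cpu, Cpl) = 0.5052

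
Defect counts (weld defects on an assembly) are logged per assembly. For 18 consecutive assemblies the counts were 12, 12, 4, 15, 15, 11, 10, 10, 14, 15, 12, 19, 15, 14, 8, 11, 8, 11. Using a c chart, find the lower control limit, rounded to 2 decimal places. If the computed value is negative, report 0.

c̄ = (12 + 12 + 4 + 15 + 15 + 11 + 10 + 10 + 14 + 15 + 12 + 19 + 15 + 14 + 8 + 11 + 8 + 11) / 18 = 216 / 18 = 12.0000
LCL = c̄ − 3√c̄ = 12.0000 − 3 × 3.4641 = 1.6077

1.61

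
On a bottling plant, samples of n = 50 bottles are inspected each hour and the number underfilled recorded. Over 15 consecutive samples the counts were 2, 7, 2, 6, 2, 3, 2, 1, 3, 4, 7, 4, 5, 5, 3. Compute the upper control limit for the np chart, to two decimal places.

p̄ = Σdᵢ / (k·n) = 56 / (15 × 50) = 0.07467
UCL = np̄ + 3·√(np̄(1−p̄)) = 3.7333 + 3 × √(3.7333×0.92533) = 3.7333 + 3 × 1.8586 = 9.3093

9.31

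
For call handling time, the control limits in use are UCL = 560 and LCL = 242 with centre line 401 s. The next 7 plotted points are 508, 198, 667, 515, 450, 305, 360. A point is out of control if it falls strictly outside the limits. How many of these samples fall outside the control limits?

2

Compare each point to [242, 560]: sample 2 = 198 < LCL; sample 3 = 667 > UCL.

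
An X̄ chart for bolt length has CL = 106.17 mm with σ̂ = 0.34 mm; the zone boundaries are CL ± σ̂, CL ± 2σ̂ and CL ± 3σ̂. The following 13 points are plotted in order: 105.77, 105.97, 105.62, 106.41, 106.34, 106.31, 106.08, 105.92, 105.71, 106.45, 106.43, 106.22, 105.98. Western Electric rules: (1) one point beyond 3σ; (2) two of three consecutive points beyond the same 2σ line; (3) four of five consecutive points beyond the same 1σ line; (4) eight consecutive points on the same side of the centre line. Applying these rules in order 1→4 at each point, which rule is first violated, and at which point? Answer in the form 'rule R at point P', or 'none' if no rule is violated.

none

Zone of each point (C = within 1σ̂, B = 1σ̂–2σ̂, A = 2σ̂–3σ̂, * = beyond 3σ̂; sign = side of CL): 1:-B, 2:-C, 3:-B, 4:+C, 5:+C, 6:+C, 7:-C, 8:-C, 9:-B, 10:+C, 11:+C, 12:+C, 13:-C
No rule fires across all 13 points.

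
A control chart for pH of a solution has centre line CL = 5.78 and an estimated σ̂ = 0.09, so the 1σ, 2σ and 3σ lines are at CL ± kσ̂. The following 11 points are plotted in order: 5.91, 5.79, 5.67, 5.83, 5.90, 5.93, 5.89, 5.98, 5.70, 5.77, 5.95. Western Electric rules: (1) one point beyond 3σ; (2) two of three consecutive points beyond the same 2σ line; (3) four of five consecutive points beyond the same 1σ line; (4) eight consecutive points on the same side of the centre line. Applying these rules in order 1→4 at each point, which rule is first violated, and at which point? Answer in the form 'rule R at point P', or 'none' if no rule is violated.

rule 3 at point 8

Zone of each point (C = within 1σ̂, B = 1σ̂–2σ̂, A = 2σ̂–3σ̂, * = beyond 3σ̂; sign = side of CL): 1:+B, 2:+C, 3:-B, 4:+C, 5:+B, 6:+B, 7:+B, 8:+A, 9:-C, 10:-C, 11:+B
Rule 3 (four of five consecutive points beyond the same 1σ limit) is satisfied at point 8.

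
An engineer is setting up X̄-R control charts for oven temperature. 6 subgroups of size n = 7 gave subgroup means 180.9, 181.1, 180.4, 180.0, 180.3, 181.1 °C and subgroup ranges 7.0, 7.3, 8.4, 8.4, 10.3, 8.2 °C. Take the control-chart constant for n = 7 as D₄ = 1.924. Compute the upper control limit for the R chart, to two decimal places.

15.91

R̄ = (7.0 + 7.3 + 8.4 + 8.4 + 10.3 + 8.2) / 6 = 49.6000 / 6 = 8.2667
UCL_R = D₄·R̄ = 1.924 × 8.2667 = 15.9051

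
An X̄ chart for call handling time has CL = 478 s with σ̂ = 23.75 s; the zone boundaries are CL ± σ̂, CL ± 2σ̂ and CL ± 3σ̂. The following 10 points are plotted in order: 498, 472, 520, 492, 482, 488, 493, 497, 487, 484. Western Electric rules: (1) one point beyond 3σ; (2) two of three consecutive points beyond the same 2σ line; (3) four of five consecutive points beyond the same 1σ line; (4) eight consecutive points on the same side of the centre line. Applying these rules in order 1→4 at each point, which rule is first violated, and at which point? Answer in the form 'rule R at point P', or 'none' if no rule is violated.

Zone of each point (C = within 1σ̂, B = 1σ̂–2σ̂, A = 2σ̂–3σ̂, * = beyond 3σ̂; sign = side of CL): 1:+C, 2:-C, 3:+B, 4:+C, 5:+C, 6:+C, 7:+C, 8:+C, 9:+C, 10:+C
Rule 4 (eight consecutive points on the same side of the centre line) is satisfied at point 10.

rule 4 at point 10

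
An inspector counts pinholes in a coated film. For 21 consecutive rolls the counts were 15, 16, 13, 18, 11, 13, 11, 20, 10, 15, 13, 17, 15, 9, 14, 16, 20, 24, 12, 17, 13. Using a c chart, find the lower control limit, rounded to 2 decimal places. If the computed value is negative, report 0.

3.29

c̄ = (15 + 16 + 13 + 18 + 11 + 13 + 11 + 20 + 10 + 15 + 13 + 17 + 15 + 9 + 14 + 16 + 20 + 24 + 12 + 17 + 13) / 21 = 312 / 21 = 14.8571
LCL = c̄ − 3√c̄ = 14.8571 − 3 × 3.8545 = 3.2937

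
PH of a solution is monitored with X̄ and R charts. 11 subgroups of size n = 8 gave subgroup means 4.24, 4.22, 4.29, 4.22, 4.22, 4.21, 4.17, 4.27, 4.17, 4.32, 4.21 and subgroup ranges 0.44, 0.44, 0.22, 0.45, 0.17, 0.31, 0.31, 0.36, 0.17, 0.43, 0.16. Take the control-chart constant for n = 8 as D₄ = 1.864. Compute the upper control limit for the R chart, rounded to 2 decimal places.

0.59

R̄ = (0.44 + 0.44 + 0.22 + 0.45 + 0.17 + 0.31 + 0.31 + 0.36 + 0.17 + 0.43 + 0.16) / 11 = 3.4600 / 11 = 0.3145
UCL_R = D₄·R̄ = 1.864 × 0.3145 = 0.5863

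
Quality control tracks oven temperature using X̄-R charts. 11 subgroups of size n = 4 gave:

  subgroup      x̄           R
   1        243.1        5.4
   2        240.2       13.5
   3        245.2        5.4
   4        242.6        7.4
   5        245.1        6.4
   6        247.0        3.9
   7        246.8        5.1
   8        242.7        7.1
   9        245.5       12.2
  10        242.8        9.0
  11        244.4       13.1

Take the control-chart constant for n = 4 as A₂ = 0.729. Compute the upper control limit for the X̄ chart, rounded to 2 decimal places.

249.99

X̄̄ = (243.1 + 240.2 + 245.2 + 242.6 + 245.1 + 247.0 + 246.8 + 242.7 + 245.5 + 242.8 + 244.4) / 11 = 2685.4000 / 11 = 244.1273
R̄ = (5.4 + 13.5 + 5.4 + 7.4 + 6.4 + 3.9 + 5.1 + 7.1 + 12.2 + 9.0 + 13.1) / 11 = 88.5000 / 11 = 8.0455
UCL = X̄̄ + A₂·R̄ = 244.1273 + 0.729 × 8.0455 = 249.9924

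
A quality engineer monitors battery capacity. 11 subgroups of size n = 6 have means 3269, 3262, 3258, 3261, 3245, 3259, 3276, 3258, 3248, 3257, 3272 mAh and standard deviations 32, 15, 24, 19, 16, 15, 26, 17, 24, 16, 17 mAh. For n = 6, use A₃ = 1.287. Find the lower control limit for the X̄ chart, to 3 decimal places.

X̄̄ = (3269 + 3262 + 3258 + 3261 + 3245 + 3259 + 3276 + 3258 + 3248 + 3257 + 3272) / 11 = 3260.4545
s̄ = (32 + 15 + 24 + 19 + 16 + 15 + 26 + 17 + 24 + 16 + 17) / 11 = 20.0909
LCL = X̄̄ − A₃·s̄ = 3260.4545 − 1.287 × 20.0909 = 3234.5975

3234.598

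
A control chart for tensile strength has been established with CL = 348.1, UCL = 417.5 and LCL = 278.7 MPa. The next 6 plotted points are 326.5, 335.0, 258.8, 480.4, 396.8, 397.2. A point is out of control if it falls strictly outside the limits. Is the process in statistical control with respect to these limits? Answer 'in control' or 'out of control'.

Compare each point to [278.7, 417.5]: sample 3 = 258.8 < LCL; sample 4 = 480.4 > UCL.

out of control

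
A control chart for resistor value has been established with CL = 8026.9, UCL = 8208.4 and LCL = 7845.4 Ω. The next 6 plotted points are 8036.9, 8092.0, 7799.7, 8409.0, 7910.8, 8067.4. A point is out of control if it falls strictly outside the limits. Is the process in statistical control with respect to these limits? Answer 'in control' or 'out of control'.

out of control

Compare each point to [7845.4, 8208.4]: sample 3 = 7799.7 < LCL; sample 4 = 8409.0 > UCL.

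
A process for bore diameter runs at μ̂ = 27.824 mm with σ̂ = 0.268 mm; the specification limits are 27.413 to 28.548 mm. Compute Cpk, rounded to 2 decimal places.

0.51

Cpu = (USL − μ̂) / (3σ̂) = (28.548 − 27.824) / (3 × 0.268) = 0.9005; Cpl = (μ̂ − LSL) / (3σ̂) = (27.824 − 27.413) / (3 × 0.268) = 0.5112; Cpk = min(Cpu, Cpl) = 0.5112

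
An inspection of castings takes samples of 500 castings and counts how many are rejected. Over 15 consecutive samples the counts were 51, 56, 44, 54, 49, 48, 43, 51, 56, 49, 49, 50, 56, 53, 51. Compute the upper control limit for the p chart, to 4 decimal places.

p̄ = Σdᵢ / (k·n) = 760 / (15 × 500) = 0.10133
UCL = p̄ + 3·√(p̄(1−p̄)/n) = 0.10133 + 3 × √(0.10133×0.89867/500) = 0.10133 + 3 × 0.01350 = 0.14182

0.1418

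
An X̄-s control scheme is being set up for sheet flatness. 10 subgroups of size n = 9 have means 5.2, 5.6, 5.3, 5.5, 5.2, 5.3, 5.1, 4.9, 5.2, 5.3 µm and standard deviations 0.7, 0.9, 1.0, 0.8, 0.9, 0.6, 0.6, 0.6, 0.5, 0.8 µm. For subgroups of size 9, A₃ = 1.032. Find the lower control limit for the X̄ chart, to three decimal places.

4.496

X̄̄ = (5.2 + 5.6 + 5.3 + 5.5 + 5.2 + 5.3 + 5.1 + 4.9 + 5.2 + 5.3) / 10 = 5.2600
s̄ = (0.7 + 0.9 + 1.0 + 0.8 + 0.9 + 0.6 + 0.6 + 0.6 + 0.5 + 0.8) / 10 = 0.7400
LCL = X̄̄ − A₃·s̄ = 5.2600 − 1.032 × 0.7400 = 4.4963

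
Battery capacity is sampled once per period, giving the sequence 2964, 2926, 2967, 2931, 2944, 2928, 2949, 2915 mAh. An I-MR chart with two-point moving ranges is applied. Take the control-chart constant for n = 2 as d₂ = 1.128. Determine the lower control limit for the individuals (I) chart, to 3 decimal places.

2864.892

X̄ = (2964 + 2926 + 2967 + 2931 + 2944 + 2928 + 2949 + 2915) / 8 = 2940.5000
Moving ranges: 38, 41, 36, 13, 16, 21, 34; M̄R̄ = 199.0000 / 7 = 28.4286
LCL = X̄ − 3·M̄R̄/d₂ = 2940.5000 − 3 × 28.4286 / 1.128 = 2864.8921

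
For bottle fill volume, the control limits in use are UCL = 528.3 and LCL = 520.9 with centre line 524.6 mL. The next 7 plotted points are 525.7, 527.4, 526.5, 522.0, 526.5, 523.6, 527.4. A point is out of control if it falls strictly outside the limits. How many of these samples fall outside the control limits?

0

All 7 points lie within [520.9, 528.3].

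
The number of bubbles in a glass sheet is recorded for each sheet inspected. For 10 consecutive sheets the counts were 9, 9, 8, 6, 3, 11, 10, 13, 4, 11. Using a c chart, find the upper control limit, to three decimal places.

c̄ = (9 + 9 + 8 + 6 + 3 + 11 + 10 + 13 + 4 + 11) / 10 = 84 / 10 = 8.4000
UCL = c̄ + 3√c̄ = 8.4000 + 3 × √8.4000 = 8.4000 + 3 × 2.8983 = 17.0948

17.095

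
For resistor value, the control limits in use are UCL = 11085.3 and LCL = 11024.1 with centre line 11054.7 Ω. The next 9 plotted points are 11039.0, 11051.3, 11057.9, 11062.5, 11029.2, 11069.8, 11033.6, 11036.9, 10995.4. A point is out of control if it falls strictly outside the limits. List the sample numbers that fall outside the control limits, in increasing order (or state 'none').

Compare each point to [11024.1, 11085.3]: sample 9 = 10995.4 < LCL.

9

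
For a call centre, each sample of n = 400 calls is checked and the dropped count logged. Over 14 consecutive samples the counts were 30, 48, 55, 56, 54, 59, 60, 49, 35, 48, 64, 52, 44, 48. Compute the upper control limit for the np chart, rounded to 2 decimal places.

p̄ = Σdᵢ / (k·n) = 702 / (14 × 400) = 0.12536
UCL = np̄ + 3·√(np̄(1−p̄)) = 50.1429 + 3 × √(50.1429×0.87464) = 50.1429 + 3 × 6.6225 = 70.0103

70.01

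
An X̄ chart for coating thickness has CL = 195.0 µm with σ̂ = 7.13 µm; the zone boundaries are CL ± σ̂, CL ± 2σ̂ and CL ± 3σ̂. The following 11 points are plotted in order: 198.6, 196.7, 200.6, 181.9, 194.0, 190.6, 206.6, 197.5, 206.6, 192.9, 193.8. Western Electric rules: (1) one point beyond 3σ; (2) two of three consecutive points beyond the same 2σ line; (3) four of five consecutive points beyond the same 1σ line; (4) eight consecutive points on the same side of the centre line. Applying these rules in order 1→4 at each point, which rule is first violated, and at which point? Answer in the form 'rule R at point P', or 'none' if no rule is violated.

Zone of each point (C = within 1σ̂, B = 1σ̂–2σ̂, A = 2σ̂–3σ̂, * = beyond 3σ̂; sign = side of CL): 1:+C, 2:+C, 3:+C, 4:-B, 5:-C, 6:-C, 7:+B, 8:+C, 9:+B, 10:-C, 11:-C
No rule fires across all 11 points.

none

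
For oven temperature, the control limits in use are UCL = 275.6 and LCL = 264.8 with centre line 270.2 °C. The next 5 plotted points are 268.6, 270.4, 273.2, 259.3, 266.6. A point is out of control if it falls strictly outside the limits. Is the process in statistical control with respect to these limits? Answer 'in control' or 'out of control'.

Compare each point to [264.8, 275.6]: sample 4 = 259.3 < LCL.

out of control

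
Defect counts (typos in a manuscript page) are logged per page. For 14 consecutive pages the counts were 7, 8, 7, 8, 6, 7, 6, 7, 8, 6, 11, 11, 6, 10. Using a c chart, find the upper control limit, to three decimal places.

c̄ = (7 + 8 + 7 + 8 + 6 + 7 + 6 + 7 + 8 + 6 + 11 + 11 + 6 + 10) / 14 = 108 / 14 = 7.7143
UCL = c̄ + 3√c̄ = 7.7143 + 3 × √7.7143 = 7.7143 + 3 × 2.7775 = 16.0467

16.047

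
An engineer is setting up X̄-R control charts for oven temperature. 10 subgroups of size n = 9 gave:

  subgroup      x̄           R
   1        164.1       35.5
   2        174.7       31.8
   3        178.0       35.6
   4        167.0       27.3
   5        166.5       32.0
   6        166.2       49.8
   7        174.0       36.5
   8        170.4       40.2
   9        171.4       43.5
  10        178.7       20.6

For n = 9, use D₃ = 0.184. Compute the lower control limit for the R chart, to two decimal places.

R̄ = (35.5 + 31.8 + 35.6 + 27.3 + 32.0 + 49.8 + 36.5 + 40.2 + 43.5 + 20.6) / 10 = 352.8000 / 10 = 35.2800
LCL_R = D₃·R̄ = 0.184 × 35.2800 = 6.4915

6.49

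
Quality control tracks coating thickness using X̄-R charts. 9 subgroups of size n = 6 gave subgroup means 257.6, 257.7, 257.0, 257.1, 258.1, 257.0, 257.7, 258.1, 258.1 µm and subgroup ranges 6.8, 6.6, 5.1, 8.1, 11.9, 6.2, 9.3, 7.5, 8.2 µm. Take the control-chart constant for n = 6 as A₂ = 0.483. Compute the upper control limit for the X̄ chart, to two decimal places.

X̄̄ = (257.6 + 257.7 + 257.0 + 257.1 + 258.1 + 257.0 + 257.7 + 258.1 + 258.1) / 9 = 2318.4000 / 9 = 257.6000
R̄ = (6.8 + 6.6 + 5.1 + 8.1 + 11.9 + 6.2 + 9.3 + 7.5 + 8.2) / 9 = 69.7000 / 9 = 7.7444
UCL = X̄̄ + A₂·R̄ = 257.6000 + 0.483 × 7.7444 = 261.3406

261.34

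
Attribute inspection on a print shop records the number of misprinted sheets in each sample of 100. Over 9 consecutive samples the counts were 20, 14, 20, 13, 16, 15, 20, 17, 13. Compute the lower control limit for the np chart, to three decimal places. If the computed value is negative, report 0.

5.324

p̄ = Σdᵢ / (k·n) = 148 / (9 × 100) = 0.16444
LCL = np̄ − 3·√(np̄(1−p̄)) = 16.4444 − 3 × 3.7068 = 5.3241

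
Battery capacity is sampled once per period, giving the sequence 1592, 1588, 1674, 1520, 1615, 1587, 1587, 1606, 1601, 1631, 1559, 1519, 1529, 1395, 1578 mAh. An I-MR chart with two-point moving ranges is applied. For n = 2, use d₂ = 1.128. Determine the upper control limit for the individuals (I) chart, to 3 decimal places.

X̄ = (1592 + 1588 + 1674 + 1520 + 1615 + 1587 + 1587 + 1606 + 1601 + 1631 + 1559 + 1519 + 1529 + 1395 + 1578) / 15 = 1572.0667
Moving ranges: 4, 86, 154, 95, 28, 0, 19, 5, 30, 72, 40, 10, 134, 183; M̄R̄ = 860.0000 / 14 = 61.4286
UCL = X̄ + 3·M̄R̄/d₂ = 1572.0667 + 3 × 61.4286 / 1.128 = 1735.4405

1735.441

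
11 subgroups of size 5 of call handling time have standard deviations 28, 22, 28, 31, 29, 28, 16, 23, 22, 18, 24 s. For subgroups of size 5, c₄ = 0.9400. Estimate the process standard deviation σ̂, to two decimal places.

26.02

s̄ = (28 + 22 + 28 + 31 + 29 + 28 + 16 + 23 + 22 + 18 + 24) / 11 = 24.4545
σ̂ = s̄ / c₄ = 24.4545 / 0.9400 = 26.0155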